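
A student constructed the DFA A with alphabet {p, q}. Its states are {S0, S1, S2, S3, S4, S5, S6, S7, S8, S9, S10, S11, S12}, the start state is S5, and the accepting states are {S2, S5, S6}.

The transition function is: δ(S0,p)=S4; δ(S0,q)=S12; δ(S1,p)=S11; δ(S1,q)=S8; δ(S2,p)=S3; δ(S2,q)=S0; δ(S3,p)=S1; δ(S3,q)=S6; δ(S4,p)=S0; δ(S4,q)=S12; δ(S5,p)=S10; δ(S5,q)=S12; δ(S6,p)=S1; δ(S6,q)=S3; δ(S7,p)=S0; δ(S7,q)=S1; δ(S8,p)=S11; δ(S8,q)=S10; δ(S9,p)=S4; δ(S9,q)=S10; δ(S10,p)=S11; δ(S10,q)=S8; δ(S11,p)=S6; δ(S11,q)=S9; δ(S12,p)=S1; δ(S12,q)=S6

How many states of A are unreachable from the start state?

BFS from S5 reaches {S0, S1, S3, S4, S5, S6, S8, S9, S10, S11, S12}; the 2 state(s) S2, S7 are never visited.

2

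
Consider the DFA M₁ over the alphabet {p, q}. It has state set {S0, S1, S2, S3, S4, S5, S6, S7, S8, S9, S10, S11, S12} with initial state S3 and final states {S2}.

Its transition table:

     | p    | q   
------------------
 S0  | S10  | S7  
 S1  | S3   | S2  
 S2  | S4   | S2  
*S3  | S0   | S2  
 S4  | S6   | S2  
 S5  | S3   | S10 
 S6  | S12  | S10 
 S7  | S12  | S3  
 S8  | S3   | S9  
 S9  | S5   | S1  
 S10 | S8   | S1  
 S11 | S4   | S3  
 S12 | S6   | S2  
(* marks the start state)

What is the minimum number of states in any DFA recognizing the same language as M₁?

Reachable states from the start: {S0,S1,S2,S3,S4,S5,S6,S7,S8,S9,S10,S12}. Unreachable: {S11} — drop them.
Start with accepting vs non-accepting: {S2} | {S0,S1,S3,S4,S5,S6,S7,S8,S9,S10,S12}.
Refine {S0,S1,S3,S4,S5,S6,S7,S8,S9,S10,S12} on symbol q: members go to different blocks, giving {S0,S5,S6,S7,S8,S9,S10} and {S1,S3,S4,S12}.
On input p, block {S0,S5,S6,S7,S8,S9,S10} splits into {S5,S6,S7,S8} and {S0,S9,S10}.
Refine {S5,S6,S7,S8} on symbol q: members go to different blocks, giving {S5,S6,S8} and {S7}.
Refine {S1,S3,S4,S12} on symbol p: members go to different blocks, giving {S4,S12} and {S1} and {S3}.
Refine {S5,S6,S8} on symbol p: members go to different blocks, giving {S5,S8} and {S6}.
On input p, block {S0,S9,S10} splits into {S9,S10} and {S0}.
The partition is now stable with 9 blocks: {S2} | {S5,S8} | {S4,S12} | {S9,S10} | {S7} | {S1} | {S3} | {S6} | {S0}.

9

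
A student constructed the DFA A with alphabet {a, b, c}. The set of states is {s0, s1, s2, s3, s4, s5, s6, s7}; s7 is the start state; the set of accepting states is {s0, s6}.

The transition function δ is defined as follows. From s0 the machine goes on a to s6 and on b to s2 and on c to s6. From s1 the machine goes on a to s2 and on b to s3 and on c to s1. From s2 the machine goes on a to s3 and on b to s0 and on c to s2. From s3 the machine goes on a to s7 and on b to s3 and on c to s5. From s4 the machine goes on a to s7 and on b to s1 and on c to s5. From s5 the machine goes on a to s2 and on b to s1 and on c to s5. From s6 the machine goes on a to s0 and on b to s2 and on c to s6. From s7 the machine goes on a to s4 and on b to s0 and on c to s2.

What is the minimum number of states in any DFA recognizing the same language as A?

Every state is reachable, so we keep all 8.
Start with accepting vs non-accepting: {s0,s6} | {s1,s2,s3,s4,s5,s7}.
Refine {s1,s2,s3,s4,s5,s7} on symbol b: members go to different blocks, giving {s1,s3,s4,s5} and {s2,s7}.
The partition is now stable with 3 blocks: {s0,s6} | {s1,s3,s4,s5} | {s2,s7}.

3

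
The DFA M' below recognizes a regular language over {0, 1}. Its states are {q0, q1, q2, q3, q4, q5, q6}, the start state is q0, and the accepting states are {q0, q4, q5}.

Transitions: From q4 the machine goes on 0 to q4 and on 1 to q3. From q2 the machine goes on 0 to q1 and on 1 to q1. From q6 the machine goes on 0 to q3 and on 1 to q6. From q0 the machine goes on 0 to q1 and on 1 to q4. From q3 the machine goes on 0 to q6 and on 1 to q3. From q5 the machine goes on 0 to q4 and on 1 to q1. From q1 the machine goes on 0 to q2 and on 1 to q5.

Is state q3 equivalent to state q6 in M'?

Yes

All states are reachable from the start state.
P0 = {q0,q4,q5} | {q1,q2,q3,q6}.
On input 0, block {q0,q4,q5} splits into {q4,q5} and {q0}.
Split {q1,q2,q3,q6} by δ(·,1) → {q2,q3,q6} and {q1}.
On input 1, block {q4,q5} splits into {q4} and {q5}.
Refine {q2,q3,q6} on symbol 0: members go to different blocks, giving {q3,q6} and {q2}.
Stable partition: {q4} | {q3,q6} | {q0} | {q1} | {q5} | {q2} — 6 equivalence classes.
q3 and q6 lie in the same block of the stable partition, so they are equivalent — no string distinguishes them.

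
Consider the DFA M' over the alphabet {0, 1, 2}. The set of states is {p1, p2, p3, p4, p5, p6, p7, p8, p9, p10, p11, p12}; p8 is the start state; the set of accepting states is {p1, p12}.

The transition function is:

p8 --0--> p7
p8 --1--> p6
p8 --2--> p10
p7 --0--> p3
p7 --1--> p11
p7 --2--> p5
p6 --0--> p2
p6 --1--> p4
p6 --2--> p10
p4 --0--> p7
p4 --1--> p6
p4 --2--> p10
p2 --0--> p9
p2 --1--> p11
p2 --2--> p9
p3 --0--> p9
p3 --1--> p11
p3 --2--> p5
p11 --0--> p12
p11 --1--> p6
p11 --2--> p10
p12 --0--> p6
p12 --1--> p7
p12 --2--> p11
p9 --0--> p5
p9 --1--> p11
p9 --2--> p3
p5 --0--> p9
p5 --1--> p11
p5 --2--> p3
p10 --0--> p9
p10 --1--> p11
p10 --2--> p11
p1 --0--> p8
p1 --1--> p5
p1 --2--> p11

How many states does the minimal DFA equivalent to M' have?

5

States {p1} cannot be reached from the start state, so discard them.
Start with accepting vs non-accepting: {p12} | {p2,p3,p4,p5,p6,p7,p8,p9,p10,p11}.
On input 0, block {p2,p3,p4,p5,p6,p7,p8,p9,p10,p11} splits into {p2,p3,p4,p5,p6,p7,p8,p9,p10} and {p11}.
Split {p2,p3,p4,p5,p6,p7,p8,p9,p10} by δ(·,1) → {p2,p3,p5,p7,p9,p10} and {p4,p6,p8}.
Refine {p2,p3,p5,p7,p9,p10} on symbol 2: members go to different blocks, giving {p2,p3,p5,p7,p9} and {p10}.
The partition is now stable with 5 blocks: {p12} | {p2,p3,p5,p7,p9} | {p11} | {p4,p6,p8} | {p10}.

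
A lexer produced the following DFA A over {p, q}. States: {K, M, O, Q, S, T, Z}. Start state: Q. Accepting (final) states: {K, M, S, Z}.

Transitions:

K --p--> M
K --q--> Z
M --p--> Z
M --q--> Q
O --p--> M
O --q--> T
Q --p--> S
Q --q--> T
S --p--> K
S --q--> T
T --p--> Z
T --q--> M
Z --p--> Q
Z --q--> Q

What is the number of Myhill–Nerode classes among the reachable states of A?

Reachable states from the start: {K,M,Q,S,T,Z}. Unreachable: {O} — drop them.
Start with accepting vs non-accepting: {K,M,S,Z} | {Q,T}.
Refine {K,M,S,Z} on symbol p: members go to different blocks, giving {K,M,S} and {Z}.
On input p, block {K,M,S} splits into {K,S} and {M}.
Split {K,S} by δ(·,p) → {K} and {S}.
On input p, block {Q,T} splits into {Q} and {T}.
Stable partition: {K} | {Q} | {Z} | {M} | {S} | {T} — 6 equivalence classes.

6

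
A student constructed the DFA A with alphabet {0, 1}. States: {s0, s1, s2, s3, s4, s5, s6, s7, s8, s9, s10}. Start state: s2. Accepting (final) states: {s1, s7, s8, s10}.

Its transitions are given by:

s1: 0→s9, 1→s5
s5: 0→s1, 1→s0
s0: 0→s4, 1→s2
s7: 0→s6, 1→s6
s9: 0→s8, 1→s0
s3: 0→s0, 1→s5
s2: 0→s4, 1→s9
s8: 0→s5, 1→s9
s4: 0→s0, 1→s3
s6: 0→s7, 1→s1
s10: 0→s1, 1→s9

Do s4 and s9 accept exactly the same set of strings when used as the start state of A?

No

First remove the unreachable states {s6,s7,s10}; 8 states remain.
Initial partition by acceptance: {s1,s8} | {s0,s2,s3,s4,s5,s9}.
On input 0, block {s0,s2,s3,s4,s5,s9} splits into {s0,s2,s3,s4} and {s5,s9}.
On input 1, block {s0,s2,s3,s4} splits into {s0,s4} and {s2,s3}.
No further refinement is possible. Final partition (4 blocks): {s1,s8} | {s0,s4} | {s5,s9} | {s2,s3}.
s4 and s9 end up in different blocks, so they are distinguishable. For instance, the string '0' is accepted from only s9.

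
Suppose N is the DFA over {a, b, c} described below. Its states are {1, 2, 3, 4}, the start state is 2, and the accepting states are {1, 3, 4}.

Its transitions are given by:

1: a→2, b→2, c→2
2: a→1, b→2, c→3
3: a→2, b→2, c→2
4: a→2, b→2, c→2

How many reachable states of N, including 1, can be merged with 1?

2

States {4} cannot be reached from the start state, so discard them.
P0 = {1,3} | {2}.
Stable partition: {1,3} | {2} — 2 equivalence classes.
State 1 belongs to the block {1,3}, which has 2 states.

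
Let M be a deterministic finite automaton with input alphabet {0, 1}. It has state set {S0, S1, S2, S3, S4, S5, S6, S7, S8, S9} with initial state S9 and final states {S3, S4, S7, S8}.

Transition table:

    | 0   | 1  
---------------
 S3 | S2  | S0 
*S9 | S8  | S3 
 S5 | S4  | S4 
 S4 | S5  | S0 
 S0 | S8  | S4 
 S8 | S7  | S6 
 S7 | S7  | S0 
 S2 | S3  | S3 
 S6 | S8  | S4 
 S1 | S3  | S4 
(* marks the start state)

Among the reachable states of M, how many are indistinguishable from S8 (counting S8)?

2

Reachable states from the start: {S0,S2,S3,S4,S5,S6,S7,S8,S9}. Unreachable: {S1} — drop them.
Initial partition by acceptance: {S3,S4,S7,S8} | {S0,S2,S5,S6,S9}.
Split {S3,S4,S7,S8} by δ(·,0) → {S3,S4} and {S7,S8}.
Split {S0,S2,S5,S6,S9} by δ(·,0) → {S0,S6,S9} and {S2,S5}.
Stable partition: {S3,S4} | {S0,S6,S9} | {S7,S8} | {S2,S5} — 4 equivalence classes.
State S8 belongs to the block {S7,S8}, which has 2 states.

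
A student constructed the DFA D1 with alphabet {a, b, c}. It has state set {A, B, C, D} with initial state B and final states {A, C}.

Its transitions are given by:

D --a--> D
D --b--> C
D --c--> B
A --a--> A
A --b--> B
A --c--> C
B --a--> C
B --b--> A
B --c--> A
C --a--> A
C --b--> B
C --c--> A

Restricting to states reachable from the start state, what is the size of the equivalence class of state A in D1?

First remove the unreachable states {D}; 3 states remain.
Start with accepting vs non-accepting: {A,C} | {B}.
No further refinement is possible. Final partition (2 blocks): {A,C} | {B}.
State A belongs to the block {A,C}, which has 2 states.

2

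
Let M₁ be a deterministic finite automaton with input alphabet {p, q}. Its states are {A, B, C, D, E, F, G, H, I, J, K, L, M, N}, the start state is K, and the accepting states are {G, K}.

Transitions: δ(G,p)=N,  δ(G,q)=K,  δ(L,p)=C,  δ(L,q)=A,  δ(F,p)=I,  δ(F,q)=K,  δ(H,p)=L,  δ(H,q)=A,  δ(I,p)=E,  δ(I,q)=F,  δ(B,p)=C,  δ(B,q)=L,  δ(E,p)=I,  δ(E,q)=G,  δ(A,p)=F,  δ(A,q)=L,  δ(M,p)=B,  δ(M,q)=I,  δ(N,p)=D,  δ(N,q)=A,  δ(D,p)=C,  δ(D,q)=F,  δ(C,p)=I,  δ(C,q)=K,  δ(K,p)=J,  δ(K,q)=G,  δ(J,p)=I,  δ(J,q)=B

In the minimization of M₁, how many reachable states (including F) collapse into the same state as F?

3

States {H,M} cannot be reached from the start state, so discard them.
P0 = {G,K} | {A,B,C,D,E,F,I,J,L,N}.
Refine {A,B,C,D,E,F,I,J,L,N} on symbol q: members go to different blocks, giving {A,B,D,I,J,L,N} and {C,E,F}.
On input p, block {A,B,D,I,J,L,N} splits into {A,B,D,I,L} and {J,N}.
On input q, block {A,B,D,I,L} splits into {A,B,L} and {D,I}.
The partition is now stable with 5 blocks: {G,K} | {A,B,L} | {C,E,F} | {J,N} | {D,I}.
The equivalence class containing F is {C,E,F}, of size 3.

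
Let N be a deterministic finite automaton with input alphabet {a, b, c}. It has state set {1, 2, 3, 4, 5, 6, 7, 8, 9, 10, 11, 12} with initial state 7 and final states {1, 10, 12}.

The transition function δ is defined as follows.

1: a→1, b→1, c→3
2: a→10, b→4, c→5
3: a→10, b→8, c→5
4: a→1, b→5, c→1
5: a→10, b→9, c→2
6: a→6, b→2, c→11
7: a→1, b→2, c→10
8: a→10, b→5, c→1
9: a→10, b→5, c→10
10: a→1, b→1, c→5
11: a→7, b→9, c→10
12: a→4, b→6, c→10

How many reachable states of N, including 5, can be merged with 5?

Reachable states from the start: {1,2,3,4,5,7,8,9,10}. Unreachable: {6,11,12} — drop them.
P0 = {1,10} | {2,3,4,5,7,8,9}.
On input c, block {2,3,4,5,7,8,9} splits into {4,7,8,9} and {2,3,5}.
Stable partition: {1,10} | {4,7,8,9} | {2,3,5} — 3 equivalence classes.
State 5 belongs to the block {2,3,5}, which has 3 states.

3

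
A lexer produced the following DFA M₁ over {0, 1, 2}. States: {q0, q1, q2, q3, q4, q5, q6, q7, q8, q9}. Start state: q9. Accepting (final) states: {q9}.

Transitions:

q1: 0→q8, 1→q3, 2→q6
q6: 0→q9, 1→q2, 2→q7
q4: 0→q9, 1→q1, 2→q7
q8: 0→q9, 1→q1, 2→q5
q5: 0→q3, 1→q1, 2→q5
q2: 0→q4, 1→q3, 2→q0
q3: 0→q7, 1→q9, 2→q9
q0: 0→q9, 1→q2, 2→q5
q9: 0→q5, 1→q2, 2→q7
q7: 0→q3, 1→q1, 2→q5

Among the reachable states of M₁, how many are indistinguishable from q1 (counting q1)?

2

Initial partition by acceptance: {q9} | {q0,q1,q2,q3,q4,q5,q6,q7,q8}.
Refine {q0,q1,q2,q3,q4,q5,q6,q7,q8} on symbol 0: members go to different blocks, giving {q1,q2,q3,q5,q7} and {q0,q4,q6,q8}.
On input 0, block {q1,q2,q3,q5,q7} splits into {q3,q5,q7} and {q1,q2}.
Refine {q3,q5,q7} on symbol 1: members go to different blocks, giving {q5,q7} and {q3}.
No further refinement is possible. Final partition (5 blocks): {q9} | {q5,q7} | {q0,q4,q6,q8} | {q1,q2} | {q3}.
The equivalence class containing q1 is {q1,q2}, of size 2.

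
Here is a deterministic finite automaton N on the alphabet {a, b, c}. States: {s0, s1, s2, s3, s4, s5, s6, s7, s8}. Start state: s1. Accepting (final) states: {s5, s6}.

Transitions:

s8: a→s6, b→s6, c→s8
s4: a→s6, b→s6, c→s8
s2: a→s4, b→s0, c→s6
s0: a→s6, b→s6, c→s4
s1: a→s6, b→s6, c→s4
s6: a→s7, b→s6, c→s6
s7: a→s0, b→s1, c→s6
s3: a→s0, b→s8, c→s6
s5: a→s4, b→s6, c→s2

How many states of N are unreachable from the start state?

3

BFS from s1 reaches {s0, s1, s4, s6, s7, s8}; the 3 state(s) s2, s3, s5 are never visited.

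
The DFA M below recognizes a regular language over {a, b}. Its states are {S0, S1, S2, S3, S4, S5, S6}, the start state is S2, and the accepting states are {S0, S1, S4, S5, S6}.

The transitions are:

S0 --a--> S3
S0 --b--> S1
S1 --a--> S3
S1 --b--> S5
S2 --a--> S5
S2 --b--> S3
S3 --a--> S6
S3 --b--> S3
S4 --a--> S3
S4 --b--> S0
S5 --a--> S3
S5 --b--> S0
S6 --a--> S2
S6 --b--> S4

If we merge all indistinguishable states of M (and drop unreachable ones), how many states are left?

2

Start with accepting vs non-accepting: {S0,S1,S4,S5,S6} | {S2,S3}.
No further refinement is possible. Final partition (2 blocks): {S0,S1,S4,S5,S6} | {S2,S3}.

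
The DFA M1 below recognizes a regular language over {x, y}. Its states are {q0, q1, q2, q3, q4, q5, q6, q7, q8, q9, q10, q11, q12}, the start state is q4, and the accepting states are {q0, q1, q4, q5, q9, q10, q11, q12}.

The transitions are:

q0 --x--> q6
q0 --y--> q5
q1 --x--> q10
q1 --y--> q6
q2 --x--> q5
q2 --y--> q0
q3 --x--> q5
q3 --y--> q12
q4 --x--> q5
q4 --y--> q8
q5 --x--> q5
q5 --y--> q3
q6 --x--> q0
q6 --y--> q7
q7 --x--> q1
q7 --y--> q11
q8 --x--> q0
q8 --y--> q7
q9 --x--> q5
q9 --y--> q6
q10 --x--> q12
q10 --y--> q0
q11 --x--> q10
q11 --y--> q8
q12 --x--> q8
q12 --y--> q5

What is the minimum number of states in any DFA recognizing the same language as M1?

States {q2,q9} cannot be reached from the start state, so discard them.
Start with accepting vs non-accepting: {q0,q1,q4,q5,q10,q11,q12} | {q3,q6,q7,q8}.
Refine {q0,q1,q4,q5,q10,q11,q12} on symbol x: members go to different blocks, giving {q1,q4,q5,q10,q11} and {q0,q12}.
On input x, block {q1,q4,q5,q10,q11} splits into {q1,q4,q5,q11} and {q10}.
Refine {q1,q4,q5,q11} on symbol x: members go to different blocks, giving {q1,q11} and {q4,q5}.
Refine {q3,q6,q7,q8} on symbol x: members go to different blocks, giving {q6,q8} and {q3} and {q7}.
Refine {q4,q5} on symbol y: members go to different blocks, giving {q4} and {q5}.
The partition is now stable with 8 blocks: {q1,q11} | {q6,q8} | {q0,q12} | {q10} | {q4} | {q3} | {q7} | {q5}.

8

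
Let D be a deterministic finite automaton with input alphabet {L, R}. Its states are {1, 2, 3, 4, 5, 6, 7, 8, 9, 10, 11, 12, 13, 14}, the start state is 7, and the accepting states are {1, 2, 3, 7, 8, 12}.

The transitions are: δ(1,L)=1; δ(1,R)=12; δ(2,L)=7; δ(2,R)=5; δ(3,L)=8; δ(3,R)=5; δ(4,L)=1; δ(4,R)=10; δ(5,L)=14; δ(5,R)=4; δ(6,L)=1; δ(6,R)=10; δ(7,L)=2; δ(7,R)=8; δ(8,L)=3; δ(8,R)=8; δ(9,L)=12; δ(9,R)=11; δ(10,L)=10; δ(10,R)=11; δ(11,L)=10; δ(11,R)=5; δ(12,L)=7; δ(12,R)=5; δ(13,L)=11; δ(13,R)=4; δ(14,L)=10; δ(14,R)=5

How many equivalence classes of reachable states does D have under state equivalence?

7

Reachable states from the start: {1,2,3,4,5,7,8,10,11,12,14}. Unreachable: {6,9,13} — drop them.
Initial partition by acceptance: {1,2,3,7,8,12} | {4,5,10,11,14}.
On input R, block {1,2,3,7,8,12} splits into {1,7,8} and {2,3,12}.
Refine {1,7,8} on symbol L: members go to different blocks, giving {7,8} and {1}.
On input L, block {4,5,10,11,14} splits into {5,10,11,14} and {4}.
Refine {5,10,11,14} on symbol R: members go to different blocks, giving {10,11,14} and {5}.
On input R, block {10,11,14} splits into {11,14} and {10}.
The partition is now stable with 7 blocks: {7,8} | {11,14} | {2,3,12} | {1} | {4} | {5} | {10}.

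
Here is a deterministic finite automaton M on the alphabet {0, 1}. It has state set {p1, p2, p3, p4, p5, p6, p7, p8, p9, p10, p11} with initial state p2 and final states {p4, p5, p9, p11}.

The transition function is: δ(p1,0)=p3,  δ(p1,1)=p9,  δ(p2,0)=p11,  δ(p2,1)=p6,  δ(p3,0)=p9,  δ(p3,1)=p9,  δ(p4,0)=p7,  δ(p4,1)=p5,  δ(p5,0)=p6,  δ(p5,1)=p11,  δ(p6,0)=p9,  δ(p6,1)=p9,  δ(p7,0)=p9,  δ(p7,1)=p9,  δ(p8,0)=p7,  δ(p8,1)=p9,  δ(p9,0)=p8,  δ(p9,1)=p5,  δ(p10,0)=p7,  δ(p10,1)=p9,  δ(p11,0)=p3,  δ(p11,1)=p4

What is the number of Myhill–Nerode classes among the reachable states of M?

5

Reachable states from the start: {p2,p3,p4,p5,p6,p7,p8,p9,p11}. Unreachable: {p1,p10} — drop them.
Initial partition by acceptance: {p4,p5,p9,p11} | {p2,p3,p6,p7,p8}.
On input 0, block {p2,p3,p6,p7,p8} splits into {p2,p3,p6,p7} and {p8}.
On input 0, block {p4,p5,p9,p11} splits into {p4,p5,p11} and {p9}.
Split {p2,p3,p6,p7} by δ(·,0) → {p3,p6,p7} and {p2}.
The partition is now stable with 5 blocks: {p4,p5,p11} | {p3,p6,p7} | {p8} | {p9} | {p2}.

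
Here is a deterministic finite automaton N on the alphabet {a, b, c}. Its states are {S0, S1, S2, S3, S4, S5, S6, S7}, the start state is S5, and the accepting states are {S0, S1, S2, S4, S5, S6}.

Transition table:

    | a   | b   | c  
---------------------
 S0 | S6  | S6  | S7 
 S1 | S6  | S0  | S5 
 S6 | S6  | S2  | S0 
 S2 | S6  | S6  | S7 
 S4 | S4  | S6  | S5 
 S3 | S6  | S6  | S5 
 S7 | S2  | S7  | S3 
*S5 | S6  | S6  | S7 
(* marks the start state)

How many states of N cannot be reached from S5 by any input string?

No path from S5 leads to S1, S4; the other 6 states are all reachable.

2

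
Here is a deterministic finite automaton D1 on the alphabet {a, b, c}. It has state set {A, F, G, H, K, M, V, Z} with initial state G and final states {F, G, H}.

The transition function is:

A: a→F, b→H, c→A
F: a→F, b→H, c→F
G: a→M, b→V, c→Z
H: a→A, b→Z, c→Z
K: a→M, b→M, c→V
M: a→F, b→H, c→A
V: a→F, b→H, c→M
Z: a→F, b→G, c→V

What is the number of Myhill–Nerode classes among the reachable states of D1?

3

Reachable states from the start: {A,F,G,H,M,V,Z}. Unreachable: {K} — drop them.
Initial partition by acceptance: {F,G,H} | {A,M,V,Z}.
Split {F,G,H} by δ(·,a) → {G,H} and {F}.
The partition is now stable with 3 blocks: {G,H} | {A,M,V,Z} | {F}.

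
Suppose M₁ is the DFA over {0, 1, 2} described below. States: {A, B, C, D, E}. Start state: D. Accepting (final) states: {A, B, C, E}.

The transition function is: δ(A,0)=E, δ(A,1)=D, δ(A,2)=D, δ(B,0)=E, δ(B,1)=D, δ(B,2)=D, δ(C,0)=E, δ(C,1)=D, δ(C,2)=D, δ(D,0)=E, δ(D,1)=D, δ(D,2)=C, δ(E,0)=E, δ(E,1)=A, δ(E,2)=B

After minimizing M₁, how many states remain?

Every state is reachable, so we keep all 5.
Start with accepting vs non-accepting: {A,B,C,E} | {D}.
On input 1, block {A,B,C,E} splits into {A,B,C} and {E}.
No further refinement is possible. Final partition (3 blocks): {A,B,C} | {D} | {E}.

3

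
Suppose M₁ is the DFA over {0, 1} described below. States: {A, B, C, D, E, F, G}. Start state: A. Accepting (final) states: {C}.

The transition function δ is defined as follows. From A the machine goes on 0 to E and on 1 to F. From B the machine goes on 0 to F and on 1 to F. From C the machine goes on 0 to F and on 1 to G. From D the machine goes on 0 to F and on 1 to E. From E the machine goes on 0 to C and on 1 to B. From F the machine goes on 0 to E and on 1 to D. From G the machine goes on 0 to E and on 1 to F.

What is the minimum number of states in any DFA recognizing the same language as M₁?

6

Every state is reachable, so we keep all 7.
Initial partition by acceptance: {C} | {A,B,D,E,F,G}.
Refine {A,B,D,E,F,G} on symbol 0: members go to different blocks, giving {A,B,D,F,G} and {E}.
Split {A,B,D,F,G} by δ(·,0) → {A,F,G} and {B,D}.
On input 1, block {A,F,G} splits into {A,G} and {F}.
Split {B,D} by δ(·,1) → {B} and {D}.
The partition is now stable with 6 blocks: {C} | {A,G} | {E} | {B} | {F} | {D}.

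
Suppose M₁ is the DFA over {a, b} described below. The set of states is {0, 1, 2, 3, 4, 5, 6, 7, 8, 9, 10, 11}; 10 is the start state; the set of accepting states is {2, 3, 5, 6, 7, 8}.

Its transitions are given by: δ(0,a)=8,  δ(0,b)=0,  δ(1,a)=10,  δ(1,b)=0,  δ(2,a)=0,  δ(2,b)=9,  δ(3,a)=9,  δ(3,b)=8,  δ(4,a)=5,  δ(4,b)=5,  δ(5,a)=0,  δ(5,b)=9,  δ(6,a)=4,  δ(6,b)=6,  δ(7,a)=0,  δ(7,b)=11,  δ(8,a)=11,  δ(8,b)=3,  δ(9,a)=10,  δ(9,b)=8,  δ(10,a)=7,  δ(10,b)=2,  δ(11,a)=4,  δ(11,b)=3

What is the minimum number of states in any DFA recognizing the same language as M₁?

5

First remove the unreachable states {1,6}; 10 states remain.
Initial partition by acceptance: {2,3,5,7,8} | {0,4,9,10,11}.
On input b, block {2,3,5,7,8} splits into {2,5,7} and {3,8}.
Split {0,4,9,10,11} by δ(·,a) → {4,10} and {9,11} and {0}.
The partition is now stable with 5 blocks: {2,5,7} | {4,10} | {3,8} | {9,11} | {0}.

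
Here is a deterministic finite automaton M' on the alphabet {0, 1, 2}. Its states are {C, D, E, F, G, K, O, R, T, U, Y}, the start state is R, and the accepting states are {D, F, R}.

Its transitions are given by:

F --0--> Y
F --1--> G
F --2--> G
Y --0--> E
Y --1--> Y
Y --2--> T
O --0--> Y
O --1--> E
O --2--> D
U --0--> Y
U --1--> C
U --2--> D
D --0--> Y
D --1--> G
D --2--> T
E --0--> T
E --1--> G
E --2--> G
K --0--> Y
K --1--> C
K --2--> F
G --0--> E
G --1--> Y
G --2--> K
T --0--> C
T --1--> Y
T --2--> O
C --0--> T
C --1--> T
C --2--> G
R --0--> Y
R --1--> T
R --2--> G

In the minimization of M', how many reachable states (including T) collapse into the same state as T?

2

Reachable states from the start: {C,D,E,F,G,K,O,R,T,Y}. Unreachable: {U} — drop them.
Initial partition by acceptance: {D,F,R} | {C,E,G,K,O,T,Y}.
On input 2, block {C,E,G,K,O,T,Y} splits into {C,E,G,T,Y} and {K,O}.
On input 2, block {C,E,G,T,Y} splits into {C,E,Y} and {G,T}.
Split {C,E,Y} by δ(·,0) → {C,E} and {Y}.
The partition is now stable with 5 blocks: {D,F,R} | {C,E} | {K,O} | {G,T} | {Y}.
The equivalence class containing T is {G,T}, of size 2.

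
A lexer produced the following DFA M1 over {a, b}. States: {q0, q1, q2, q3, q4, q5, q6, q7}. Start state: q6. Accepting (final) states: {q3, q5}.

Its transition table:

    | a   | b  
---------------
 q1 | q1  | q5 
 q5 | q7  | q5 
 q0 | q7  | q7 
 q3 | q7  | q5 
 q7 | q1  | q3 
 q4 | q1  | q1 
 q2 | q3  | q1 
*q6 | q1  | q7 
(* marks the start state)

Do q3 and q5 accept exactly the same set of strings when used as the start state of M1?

Yes

States {q0,q2,q4} cannot be reached from the start state, so discard them.
Initial partition by acceptance: {q3,q5} | {q1,q6,q7}.
On input b, block {q1,q6,q7} splits into {q1,q7} and {q6}.
Stable partition: {q3,q5} | {q1,q7} | {q6} — 3 equivalence classes.
q3 and q5 lie in the same block of the stable partition, so they are equivalent — no string distinguishes them.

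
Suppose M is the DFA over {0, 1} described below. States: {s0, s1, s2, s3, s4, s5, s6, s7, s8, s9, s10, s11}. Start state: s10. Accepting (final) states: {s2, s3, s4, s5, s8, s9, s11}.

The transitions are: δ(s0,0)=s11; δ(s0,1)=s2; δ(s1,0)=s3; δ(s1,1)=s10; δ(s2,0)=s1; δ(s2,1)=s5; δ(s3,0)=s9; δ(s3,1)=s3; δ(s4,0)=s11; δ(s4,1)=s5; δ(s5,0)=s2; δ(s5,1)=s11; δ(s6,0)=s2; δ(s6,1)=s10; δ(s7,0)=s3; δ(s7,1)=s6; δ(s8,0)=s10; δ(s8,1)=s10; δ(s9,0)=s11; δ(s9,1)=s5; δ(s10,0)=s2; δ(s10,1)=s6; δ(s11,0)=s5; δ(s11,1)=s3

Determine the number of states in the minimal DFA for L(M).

First remove the unreachable states {s0,s4,s7,s8}; 8 states remain.
P0 = {s2,s3,s5,s9,s11} | {s1,s6,s10}.
On input 0, block {s2,s3,s5,s9,s11} splits into {s3,s5,s9,s11} and {s2}.
On input 0, block {s3,s5,s9,s11} splits into {s3,s9,s11} and {s5}.
On input 0, block {s3,s9,s11} splits into {s3,s9} and {s11}.
Split {s3,s9} by δ(·,0) → {s3} and {s9}.
Split {s1,s6,s10} by δ(·,0) → {s6,s10} and {s1}.
The partition is now stable with 7 blocks: {s3} | {s6,s10} | {s2} | {s5} | {s11} | {s9} | {s1}.

7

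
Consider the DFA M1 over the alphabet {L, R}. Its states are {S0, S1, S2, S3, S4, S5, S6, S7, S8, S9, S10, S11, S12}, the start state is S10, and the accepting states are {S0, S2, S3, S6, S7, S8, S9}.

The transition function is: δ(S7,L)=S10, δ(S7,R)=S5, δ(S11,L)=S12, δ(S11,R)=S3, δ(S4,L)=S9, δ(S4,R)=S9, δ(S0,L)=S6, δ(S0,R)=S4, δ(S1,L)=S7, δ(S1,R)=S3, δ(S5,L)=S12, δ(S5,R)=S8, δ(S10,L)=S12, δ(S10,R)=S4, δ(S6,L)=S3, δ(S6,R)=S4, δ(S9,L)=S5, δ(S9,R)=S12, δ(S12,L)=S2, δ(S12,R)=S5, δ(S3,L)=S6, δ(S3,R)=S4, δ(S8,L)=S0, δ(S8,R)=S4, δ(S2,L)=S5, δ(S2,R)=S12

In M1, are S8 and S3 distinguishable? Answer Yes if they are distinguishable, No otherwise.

No

States {S1,S7,S11} cannot be reached from the start state, so discard them.
P0 = {S0,S2,S3,S6,S8,S9} | {S4,S5,S10,S12}.
On input L, block {S0,S2,S3,S6,S8,S9} splits into {S0,S3,S6,S8} and {S2,S9}.
Split {S4,S5,S10,S12} by δ(·,L) → {S4,S12} and {S5,S10}.
On input R, block {S4,S12} splits into {S4} and {S12}.
Split {S5,S10} by δ(·,R) → {S5} and {S10}.
The partition is now stable with 6 blocks: {S0,S3,S6,S8} | {S4} | {S2,S9} | {S5} | {S12} | {S10}.
S8 and S3 lie in the same block of the stable partition, so they are equivalent — no string distinguishes them.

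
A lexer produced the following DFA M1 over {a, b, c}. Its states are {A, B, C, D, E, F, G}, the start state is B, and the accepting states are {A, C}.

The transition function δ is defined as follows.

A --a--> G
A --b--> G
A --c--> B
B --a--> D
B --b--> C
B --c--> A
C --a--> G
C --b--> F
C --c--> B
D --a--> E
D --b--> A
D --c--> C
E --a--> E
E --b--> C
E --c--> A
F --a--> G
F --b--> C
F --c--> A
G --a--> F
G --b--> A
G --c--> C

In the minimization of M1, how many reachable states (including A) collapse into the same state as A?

Initial partition by acceptance: {A,C} | {B,D,E,F,G}.
Stable partition: {A,C} | {B,D,E,F,G} — 2 equivalence classes.
State A belongs to the block {A,C}, which has 2 states.

2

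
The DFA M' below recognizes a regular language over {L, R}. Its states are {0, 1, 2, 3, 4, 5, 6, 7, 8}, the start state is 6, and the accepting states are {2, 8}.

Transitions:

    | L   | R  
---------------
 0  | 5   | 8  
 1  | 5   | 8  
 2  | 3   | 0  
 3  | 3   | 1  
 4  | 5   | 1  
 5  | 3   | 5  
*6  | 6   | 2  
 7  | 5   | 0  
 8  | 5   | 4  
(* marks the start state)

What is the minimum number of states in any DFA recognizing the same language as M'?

7

States {7} cannot be reached from the start state, so discard them.
P0 = {2,8} | {0,1,3,4,5,6}.
On input R, block {0,1,3,4,5,6} splits into {0,1,6} and {3,4,5}.
Refine {2,8} on symbol R: members go to different blocks, giving {2} and {8}.
Refine {0,1,6} on symbol L: members go to different blocks, giving {0,1} and {6}.
Split {3,4,5} by δ(·,R) → {3,4} and {5}.
Refine {3,4} on symbol L: members go to different blocks, giving {3} and {4}.
Stable partition: {2} | {0,1} | {3} | {8} | {6} | {5} | {4} — 7 equivalence classes.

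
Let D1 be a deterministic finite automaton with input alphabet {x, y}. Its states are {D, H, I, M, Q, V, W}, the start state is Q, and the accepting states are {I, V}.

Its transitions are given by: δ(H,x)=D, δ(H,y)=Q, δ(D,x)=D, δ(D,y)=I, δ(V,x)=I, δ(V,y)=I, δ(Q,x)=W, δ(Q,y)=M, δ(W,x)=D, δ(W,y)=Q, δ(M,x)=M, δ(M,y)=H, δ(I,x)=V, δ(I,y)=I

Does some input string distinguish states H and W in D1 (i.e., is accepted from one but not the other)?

No

All states are reachable from the start state.
P0 = {I,V} | {D,H,M,Q,W}.
On input y, block {D,H,M,Q,W} splits into {H,M,Q,W} and {D}.
Refine {H,M,Q,W} on symbol x: members go to different blocks, giving {M,Q} and {H,W}.
On input x, block {M,Q} splits into {M} and {Q}.
The partition is now stable with 5 blocks: {I,V} | {M} | {D} | {H,W} | {Q}.
H and W lie in the same block of the stable partition, so they are equivalent — no string distinguishes them.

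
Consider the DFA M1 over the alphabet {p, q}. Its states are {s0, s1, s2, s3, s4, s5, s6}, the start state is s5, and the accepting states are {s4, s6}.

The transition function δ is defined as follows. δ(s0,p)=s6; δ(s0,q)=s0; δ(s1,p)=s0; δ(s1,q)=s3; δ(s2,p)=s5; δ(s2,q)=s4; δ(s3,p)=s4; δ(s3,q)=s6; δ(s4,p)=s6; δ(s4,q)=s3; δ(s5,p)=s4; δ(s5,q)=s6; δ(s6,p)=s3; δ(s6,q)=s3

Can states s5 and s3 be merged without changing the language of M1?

Reachable states from the start: {s3,s4,s5,s6}. Unreachable: {s0,s1,s2} — drop them.
Initial partition by acceptance: {s4,s6} | {s3,s5}.
Refine {s4,s6} on symbol p: members go to different blocks, giving {s4} and {s6}.
No further refinement is possible. Final partition (3 blocks): {s4} | {s3,s5} | {s6}.
s5 and s3 lie in the same block of the stable partition, so they are equivalent — no string distinguishes them.

Yes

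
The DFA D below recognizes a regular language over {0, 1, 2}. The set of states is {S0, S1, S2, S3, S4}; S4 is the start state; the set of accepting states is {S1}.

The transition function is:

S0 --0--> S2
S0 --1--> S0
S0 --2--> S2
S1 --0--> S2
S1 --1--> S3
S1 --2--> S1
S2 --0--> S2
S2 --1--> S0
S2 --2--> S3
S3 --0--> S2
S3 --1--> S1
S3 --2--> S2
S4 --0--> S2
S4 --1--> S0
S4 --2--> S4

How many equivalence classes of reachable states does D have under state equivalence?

Every state is reachable, so we keep all 5.
Start with accepting vs non-accepting: {S1} | {S0,S2,S3,S4}.
Refine {S0,S2,S3,S4} on symbol 1: members go to different blocks, giving {S0,S2,S4} and {S3}.
Refine {S0,S2,S4} on symbol 2: members go to different blocks, giving {S0,S4} and {S2}.
On input 2, block {S0,S4} splits into {S0} and {S4}.
No further refinement is possible. Final partition (5 blocks): {S1} | {S0} | {S3} | {S2} | {S4}.

5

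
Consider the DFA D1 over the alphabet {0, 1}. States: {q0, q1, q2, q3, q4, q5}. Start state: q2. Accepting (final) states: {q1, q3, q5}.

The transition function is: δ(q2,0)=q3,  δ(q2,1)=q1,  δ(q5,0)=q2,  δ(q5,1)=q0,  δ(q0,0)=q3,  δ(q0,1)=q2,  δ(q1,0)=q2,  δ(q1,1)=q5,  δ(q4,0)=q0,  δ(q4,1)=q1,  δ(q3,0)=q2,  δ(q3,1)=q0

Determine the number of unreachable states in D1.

1

No path from q2 leads to q4; the other 5 states are all reachable.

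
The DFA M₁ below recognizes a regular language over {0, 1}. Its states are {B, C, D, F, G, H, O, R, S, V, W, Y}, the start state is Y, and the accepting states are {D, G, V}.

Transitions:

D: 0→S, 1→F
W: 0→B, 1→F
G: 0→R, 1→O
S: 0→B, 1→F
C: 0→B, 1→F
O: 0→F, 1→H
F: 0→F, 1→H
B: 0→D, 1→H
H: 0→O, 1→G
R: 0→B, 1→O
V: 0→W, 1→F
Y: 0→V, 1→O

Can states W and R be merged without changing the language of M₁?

Yes

First remove the unreachable states {C}; 11 states remain.
P0 = {D,G,V} | {B,F,H,O,R,S,W,Y}.
Split {B,F,H,O,R,S,W,Y} by δ(·,0) → {F,H,O,R,S,W} and {B,Y}.
Split {F,H,O,R,S,W} by δ(·,0) → {F,H,O} and {R,S,W}.
Split {F,H,O} by δ(·,1) → {F,O} and {H}.
Split {B,Y} by δ(·,1) → {B} and {Y}.
Stable partition: {D,G,V} | {F,O} | {B} | {R,S,W} | {H} | {Y} — 6 equivalence classes.
W and R lie in the same block of the stable partition, so they are equivalent — no string distinguishes them.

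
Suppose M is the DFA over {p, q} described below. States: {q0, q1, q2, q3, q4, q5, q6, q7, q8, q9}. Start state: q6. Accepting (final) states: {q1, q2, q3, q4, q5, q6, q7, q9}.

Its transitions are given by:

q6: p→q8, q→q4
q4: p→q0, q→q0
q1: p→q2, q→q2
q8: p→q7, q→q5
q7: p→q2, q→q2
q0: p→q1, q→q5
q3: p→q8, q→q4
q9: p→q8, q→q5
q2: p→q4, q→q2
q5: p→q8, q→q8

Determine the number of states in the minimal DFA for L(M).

States {q3,q9} cannot be reached from the start state, so discard them.
Initial partition by acceptance: {q1,q2,q4,q5,q6,q7} | {q0,q8}.
On input p, block {q1,q2,q4,q5,q6,q7} splits into {q1,q2,q7} and {q4,q5,q6}.
Split {q1,q2,q7} by δ(·,p) → {q1,q7} and {q2}.
Refine {q4,q5,q6} on symbol q: members go to different blocks, giving {q4,q5} and {q6}.
No further refinement is possible. Final partition (5 blocks): {q1,q7} | {q0,q8} | {q4,q5} | {q2} | {q6}.

5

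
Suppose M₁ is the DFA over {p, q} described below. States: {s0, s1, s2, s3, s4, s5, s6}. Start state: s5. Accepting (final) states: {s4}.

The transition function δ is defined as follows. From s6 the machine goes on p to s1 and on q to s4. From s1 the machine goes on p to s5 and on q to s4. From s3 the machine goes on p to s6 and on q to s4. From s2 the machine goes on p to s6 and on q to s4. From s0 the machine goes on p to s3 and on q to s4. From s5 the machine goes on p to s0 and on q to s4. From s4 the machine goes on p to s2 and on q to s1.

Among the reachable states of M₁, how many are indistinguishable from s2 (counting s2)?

Every state is reachable, so we keep all 7.
Start with accepting vs non-accepting: {s4} | {s0,s1,s2,s3,s5,s6}.
Stable partition: {s4} | {s0,s1,s2,s3,s5,s6} — 2 equivalence classes.
The equivalence class containing s2 is {s0,s1,s2,s3,s5,s6}, of size 6.

6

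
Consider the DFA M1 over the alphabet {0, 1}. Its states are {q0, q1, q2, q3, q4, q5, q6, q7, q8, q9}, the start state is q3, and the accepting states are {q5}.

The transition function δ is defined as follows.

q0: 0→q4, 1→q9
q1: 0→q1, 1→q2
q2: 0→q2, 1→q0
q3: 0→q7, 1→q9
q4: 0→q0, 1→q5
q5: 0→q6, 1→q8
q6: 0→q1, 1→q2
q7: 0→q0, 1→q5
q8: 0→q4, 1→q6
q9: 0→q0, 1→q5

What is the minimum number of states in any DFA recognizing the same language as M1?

Initial partition by acceptance: {q5} | {q0,q1,q2,q3,q4,q6,q7,q8,q9}.
On input 1, block {q0,q1,q2,q3,q4,q6,q7,q8,q9} splits into {q0,q1,q2,q3,q6,q8} and {q4,q7,q9}.
On input 0, block {q0,q1,q2,q3,q6,q8} splits into {q0,q3,q8} and {q1,q2,q6}.
On input 1, block {q0,q3,q8} splits into {q0,q3} and {q8}.
On input 1, block {q1,q2,q6} splits into {q1,q6} and {q2}.
No further refinement is possible. Final partition (6 blocks): {q5} | {q0,q3} | {q4,q7,q9} | {q1,q6} | {q8} | {q2}.

6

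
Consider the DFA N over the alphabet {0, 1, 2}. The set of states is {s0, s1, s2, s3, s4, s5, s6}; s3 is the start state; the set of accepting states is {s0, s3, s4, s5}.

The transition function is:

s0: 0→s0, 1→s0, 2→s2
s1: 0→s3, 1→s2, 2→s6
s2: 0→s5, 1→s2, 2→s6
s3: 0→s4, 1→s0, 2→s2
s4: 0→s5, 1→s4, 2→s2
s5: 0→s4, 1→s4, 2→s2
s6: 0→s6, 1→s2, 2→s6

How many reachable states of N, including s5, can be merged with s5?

4

First remove the unreachable states {s1}; 6 states remain.
P0 = {s0,s3,s4,s5} | {s2,s6}.
Split {s2,s6} by δ(·,0) → {s2} and {s6}.
Stable partition: {s0,s3,s4,s5} | {s2} | {s6} — 3 equivalence classes.
The equivalence class containing s5 is {s0,s3,s4,s5}, of size 4.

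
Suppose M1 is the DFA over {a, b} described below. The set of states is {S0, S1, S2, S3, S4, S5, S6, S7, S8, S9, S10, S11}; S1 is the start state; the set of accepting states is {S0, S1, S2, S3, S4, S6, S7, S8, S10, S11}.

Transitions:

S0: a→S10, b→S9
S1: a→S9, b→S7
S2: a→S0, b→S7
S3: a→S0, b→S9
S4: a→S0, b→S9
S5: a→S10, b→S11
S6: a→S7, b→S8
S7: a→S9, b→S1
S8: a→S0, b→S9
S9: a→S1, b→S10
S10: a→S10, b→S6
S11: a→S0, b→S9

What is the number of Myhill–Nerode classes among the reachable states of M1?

6

States {S2,S3,S4,S5,S11} cannot be reached from the start state, so discard them.
P0 = {S0,S1,S6,S7,S8,S10} | {S9}.
Refine {S0,S1,S6,S7,S8,S10} on symbol a: members go to different blocks, giving {S0,S6,S8,S10} and {S1,S7}.
Split {S0,S6,S8,S10} by δ(·,a) → {S0,S8,S10} and {S6}.
Split {S0,S8,S10} by δ(·,b) → {S0,S8} and {S10}.
Refine {S0,S8} on symbol a: members go to different blocks, giving {S0} and {S8}.
Stable partition: {S0} | {S9} | {S1,S7} | {S6} | {S10} | {S8} — 6 equivalence classes.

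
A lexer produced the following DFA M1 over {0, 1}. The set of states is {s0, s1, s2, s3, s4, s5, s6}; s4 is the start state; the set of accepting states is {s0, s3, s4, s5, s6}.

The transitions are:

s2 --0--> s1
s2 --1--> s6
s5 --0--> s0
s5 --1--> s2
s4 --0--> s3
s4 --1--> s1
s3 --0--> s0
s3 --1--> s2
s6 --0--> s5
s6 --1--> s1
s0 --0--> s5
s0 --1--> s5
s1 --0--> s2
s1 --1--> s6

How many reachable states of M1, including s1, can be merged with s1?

2

Every state is reachable, so we keep all 7.
Start with accepting vs non-accepting: {s0,s3,s4,s5,s6} | {s1,s2}.
Split {s0,s3,s4,s5,s6} by δ(·,1) → {s3,s4,s5,s6} and {s0}.
Refine {s3,s4,s5,s6} on symbol 0: members go to different blocks, giving {s3,s5} and {s4,s6}.
The partition is now stable with 4 blocks: {s3,s5} | {s1,s2} | {s0} | {s4,s6}.
State s1 belongs to the block {s1,s2}, which has 2 states.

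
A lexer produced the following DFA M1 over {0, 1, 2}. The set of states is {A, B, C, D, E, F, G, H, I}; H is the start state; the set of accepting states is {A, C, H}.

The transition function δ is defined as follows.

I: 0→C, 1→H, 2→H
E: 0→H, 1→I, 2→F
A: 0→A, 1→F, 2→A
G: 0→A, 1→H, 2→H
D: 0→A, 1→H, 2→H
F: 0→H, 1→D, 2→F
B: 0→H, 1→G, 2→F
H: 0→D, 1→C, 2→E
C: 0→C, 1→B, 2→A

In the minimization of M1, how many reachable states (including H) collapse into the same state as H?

Every state is reachable, so we keep all 9.
P0 = {A,C,H} | {B,D,E,F,G,I}.
Split {A,C,H} by δ(·,0) → {A,C} and {H}.
Split {B,D,E,F,G,I} by δ(·,0) → {B,E,F} and {D,G,I}.
Stable partition: {A,C} | {B,E,F} | {H} | {D,G,I} — 4 equivalence classes.
State H belongs to the block {H}, which has 1 states.

1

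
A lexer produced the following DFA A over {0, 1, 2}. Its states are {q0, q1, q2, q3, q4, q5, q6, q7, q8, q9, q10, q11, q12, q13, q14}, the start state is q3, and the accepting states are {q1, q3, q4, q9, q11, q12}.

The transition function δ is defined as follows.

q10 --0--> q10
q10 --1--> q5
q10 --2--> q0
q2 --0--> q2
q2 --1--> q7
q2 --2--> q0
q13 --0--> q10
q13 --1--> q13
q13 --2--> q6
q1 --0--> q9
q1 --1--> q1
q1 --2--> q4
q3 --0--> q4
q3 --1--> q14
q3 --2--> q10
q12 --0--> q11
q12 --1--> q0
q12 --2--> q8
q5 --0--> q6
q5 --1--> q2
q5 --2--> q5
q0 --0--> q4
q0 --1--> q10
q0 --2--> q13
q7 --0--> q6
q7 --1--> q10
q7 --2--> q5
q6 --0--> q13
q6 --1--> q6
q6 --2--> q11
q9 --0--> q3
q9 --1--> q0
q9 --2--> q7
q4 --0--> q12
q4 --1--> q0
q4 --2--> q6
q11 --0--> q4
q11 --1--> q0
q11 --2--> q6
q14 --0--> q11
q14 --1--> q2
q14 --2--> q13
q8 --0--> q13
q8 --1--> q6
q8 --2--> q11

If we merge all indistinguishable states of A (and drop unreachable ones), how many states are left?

7

First remove the unreachable states {q1,q9}; 13 states remain.
Initial partition by acceptance: {q3,q4,q11,q12} | {q0,q2,q5,q6,q7,q8,q10,q13,q14}.
Split {q0,q2,q5,q6,q7,q8,q10,q13,q14} by δ(·,0) → {q2,q5,q6,q7,q8,q10,q13} and {q0,q14}.
On input 2, block {q2,q5,q6,q7,q8,q10,q13} splits into {q5,q7,q13} and {q2,q10} and {q6,q8}.
On input 2, block {q3,q4,q11,q12} splits into {q4,q11,q12} and {q3}.
Refine {q5,q7,q13} on symbol 0: members go to different blocks, giving {q5,q7} and {q13}.
No further refinement is possible. Final partition (7 blocks): {q4,q11,q12} | {q5,q7} | {q0,q14} | {q2,q10} | {q6,q8} | {q3} | {q13}.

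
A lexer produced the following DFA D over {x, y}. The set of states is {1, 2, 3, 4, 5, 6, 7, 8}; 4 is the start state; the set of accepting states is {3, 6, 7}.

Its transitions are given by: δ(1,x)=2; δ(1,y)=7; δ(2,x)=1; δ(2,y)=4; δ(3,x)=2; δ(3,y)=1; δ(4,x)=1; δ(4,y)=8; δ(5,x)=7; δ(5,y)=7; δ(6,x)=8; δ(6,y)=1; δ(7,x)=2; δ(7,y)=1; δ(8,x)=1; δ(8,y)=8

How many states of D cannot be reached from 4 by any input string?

No path from 4 leads to 3, 5, 6; the other 5 states are all reachable.

3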